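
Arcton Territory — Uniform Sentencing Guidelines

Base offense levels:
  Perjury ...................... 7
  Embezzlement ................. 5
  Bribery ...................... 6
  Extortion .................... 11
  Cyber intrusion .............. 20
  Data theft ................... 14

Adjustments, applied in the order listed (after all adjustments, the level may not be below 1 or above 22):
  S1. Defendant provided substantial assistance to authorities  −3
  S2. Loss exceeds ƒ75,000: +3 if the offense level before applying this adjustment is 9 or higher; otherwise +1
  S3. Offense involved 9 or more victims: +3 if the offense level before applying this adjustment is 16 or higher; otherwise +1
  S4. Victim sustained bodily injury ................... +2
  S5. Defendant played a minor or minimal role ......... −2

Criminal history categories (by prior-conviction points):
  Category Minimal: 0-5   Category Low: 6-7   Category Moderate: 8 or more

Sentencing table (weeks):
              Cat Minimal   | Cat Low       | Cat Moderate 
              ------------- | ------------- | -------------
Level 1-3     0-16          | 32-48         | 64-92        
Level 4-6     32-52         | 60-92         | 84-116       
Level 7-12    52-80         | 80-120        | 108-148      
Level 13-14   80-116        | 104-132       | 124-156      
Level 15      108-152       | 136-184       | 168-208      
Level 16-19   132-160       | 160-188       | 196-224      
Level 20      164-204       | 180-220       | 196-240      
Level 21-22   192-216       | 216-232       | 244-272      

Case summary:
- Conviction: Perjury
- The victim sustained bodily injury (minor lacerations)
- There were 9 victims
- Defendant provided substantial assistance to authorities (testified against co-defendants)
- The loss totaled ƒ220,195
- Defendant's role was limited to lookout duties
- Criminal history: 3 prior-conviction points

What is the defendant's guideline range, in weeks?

Base offense level for perjury: 7.
S1 applies: 7 − 3 = 4.
S2 applies (level before this adjustment is 4 < 9, so +1): 4 + 1 = 5.
S3 applies (level before this adjustment is 5 < 16, so +1): 5 + 1 = 6.
S4 applies: 6 + 2 = 8.
S5 applies: 8 − 2 = 6.
Final offense level: 6.
Criminal history: 3 prior points → Category Minimal (0-5).
Level 6 falls in the 4-6 band.
Grid: Level 4-6 × Category Minimal = 32-52 weeks.

32-52 weeks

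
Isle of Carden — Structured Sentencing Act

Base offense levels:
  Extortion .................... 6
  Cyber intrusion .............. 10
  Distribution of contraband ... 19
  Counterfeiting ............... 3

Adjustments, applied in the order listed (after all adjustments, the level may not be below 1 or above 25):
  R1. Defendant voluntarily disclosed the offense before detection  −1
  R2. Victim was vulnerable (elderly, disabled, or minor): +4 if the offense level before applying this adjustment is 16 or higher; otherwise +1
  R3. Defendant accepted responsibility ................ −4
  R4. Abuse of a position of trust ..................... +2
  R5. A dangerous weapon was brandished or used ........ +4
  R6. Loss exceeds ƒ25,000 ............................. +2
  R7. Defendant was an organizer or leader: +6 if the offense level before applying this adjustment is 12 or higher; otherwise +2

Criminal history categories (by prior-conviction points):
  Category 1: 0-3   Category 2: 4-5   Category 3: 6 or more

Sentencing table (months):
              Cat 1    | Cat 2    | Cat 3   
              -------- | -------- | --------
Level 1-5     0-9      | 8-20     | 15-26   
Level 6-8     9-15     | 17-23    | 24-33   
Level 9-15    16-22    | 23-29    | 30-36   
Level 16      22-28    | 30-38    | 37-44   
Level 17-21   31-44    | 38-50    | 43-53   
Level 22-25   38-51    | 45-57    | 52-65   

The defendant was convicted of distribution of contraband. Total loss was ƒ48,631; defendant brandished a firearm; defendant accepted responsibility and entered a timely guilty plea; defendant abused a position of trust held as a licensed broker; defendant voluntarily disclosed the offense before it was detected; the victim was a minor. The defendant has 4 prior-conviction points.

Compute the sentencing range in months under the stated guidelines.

Base offense level for distribution of contraband: 19.
R1 applies: 19 − 1 = 18.
R2 applies (level before this adjustment is 18 ≥ 16, so +4): 18 + 4 = 22.
R3 applies: 22 − 4 = 18.
R4 applies: 18 + 2 = 20.
R5 applies: 20 + 4 = 24.
R6 applies: 24 + 2 = 26.
R7 does not apply.
Level 26 exceeds the maximum of 25; capped at 25.
Final offense level: 25.
Criminal history: 4 prior points → Category 2 (4-5).
Level 25 falls in the 22-25 band.
Grid: Level 22-25 × Category 2 = 45-57 months.

45-57 months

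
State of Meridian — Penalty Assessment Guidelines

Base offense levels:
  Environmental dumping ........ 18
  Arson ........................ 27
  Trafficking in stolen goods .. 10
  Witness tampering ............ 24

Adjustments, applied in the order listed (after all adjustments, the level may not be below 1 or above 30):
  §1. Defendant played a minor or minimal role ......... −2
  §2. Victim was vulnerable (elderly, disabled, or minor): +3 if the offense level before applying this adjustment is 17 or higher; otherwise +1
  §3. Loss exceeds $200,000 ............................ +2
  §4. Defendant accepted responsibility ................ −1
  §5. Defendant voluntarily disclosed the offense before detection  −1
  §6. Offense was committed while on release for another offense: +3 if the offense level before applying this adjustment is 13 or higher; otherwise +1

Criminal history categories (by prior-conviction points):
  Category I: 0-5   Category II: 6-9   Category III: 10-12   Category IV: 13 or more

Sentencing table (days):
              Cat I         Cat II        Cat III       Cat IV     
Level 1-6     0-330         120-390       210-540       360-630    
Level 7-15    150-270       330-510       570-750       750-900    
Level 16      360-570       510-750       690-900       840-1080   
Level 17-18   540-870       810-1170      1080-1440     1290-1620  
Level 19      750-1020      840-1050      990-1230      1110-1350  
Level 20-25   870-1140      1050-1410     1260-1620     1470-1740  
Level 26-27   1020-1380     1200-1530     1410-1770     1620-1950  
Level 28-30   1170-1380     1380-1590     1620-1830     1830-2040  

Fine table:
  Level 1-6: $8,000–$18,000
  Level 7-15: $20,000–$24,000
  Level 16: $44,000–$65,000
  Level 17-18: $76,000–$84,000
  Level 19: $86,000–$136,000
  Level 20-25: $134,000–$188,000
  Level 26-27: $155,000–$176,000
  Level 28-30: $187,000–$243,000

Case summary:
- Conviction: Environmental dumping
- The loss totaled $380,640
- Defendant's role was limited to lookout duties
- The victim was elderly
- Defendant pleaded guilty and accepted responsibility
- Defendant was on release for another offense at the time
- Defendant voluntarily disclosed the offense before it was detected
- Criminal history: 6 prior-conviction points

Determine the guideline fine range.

Base offense level for environmental dumping: 18.
§1 applies: 18 − 2 = 16.
§2 applies (level before this adjustment is 16 < 17, so +1): 16 + 1 = 17.
§3 applies: 17 + 2 = 19.
§4 applies: 19 − 1 = 18.
§5 applies: 18 − 1 = 17.
§6 applies (level before this adjustment is 17 ≥ 13, so +3): 17 + 3 = 20.
Final offense level: 20.
Level 20 falls in the 20-25 band.
Fine table: Level 20-25 → $134,000–$188,000.

$134,000–$188,000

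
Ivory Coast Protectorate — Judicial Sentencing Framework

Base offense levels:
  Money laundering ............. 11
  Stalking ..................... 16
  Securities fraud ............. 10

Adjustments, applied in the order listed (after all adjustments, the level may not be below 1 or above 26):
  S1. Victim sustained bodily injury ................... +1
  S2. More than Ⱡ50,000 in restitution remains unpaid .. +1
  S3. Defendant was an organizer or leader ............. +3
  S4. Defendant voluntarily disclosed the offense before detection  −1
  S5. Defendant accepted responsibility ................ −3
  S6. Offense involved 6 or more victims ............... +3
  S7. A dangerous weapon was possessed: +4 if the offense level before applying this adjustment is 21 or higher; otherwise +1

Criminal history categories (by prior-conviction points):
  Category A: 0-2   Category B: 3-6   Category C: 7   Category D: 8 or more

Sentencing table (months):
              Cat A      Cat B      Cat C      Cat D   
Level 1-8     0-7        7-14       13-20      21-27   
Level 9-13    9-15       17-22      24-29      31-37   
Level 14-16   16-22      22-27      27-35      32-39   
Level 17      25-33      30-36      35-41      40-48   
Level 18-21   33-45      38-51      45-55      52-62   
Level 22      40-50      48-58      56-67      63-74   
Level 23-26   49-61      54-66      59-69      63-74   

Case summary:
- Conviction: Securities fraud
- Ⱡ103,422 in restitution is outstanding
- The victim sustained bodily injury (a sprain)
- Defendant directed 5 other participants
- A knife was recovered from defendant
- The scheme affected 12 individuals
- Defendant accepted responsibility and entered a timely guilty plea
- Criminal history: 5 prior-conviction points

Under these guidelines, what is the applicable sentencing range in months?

Base offense level for securities fraud: 10.
S1 applies: 10 + 1 = 11.
S2 applies: 11 + 1 = 12.
S3 applies: 12 + 3 = 15.
S5 applies: 15 − 3 = 12.
S6 applies: 12 + 3 = 15.
S7 applies (level before this adjustment is 15 < 21, so +1): 15 + 1 = 16.
Final offense level: 16.
Criminal history: 5 prior points → Category B (3-6).
Level 16 falls in the 14-16 band.
Grid: Level 14-16 × Category B = 22-27 months.

22-27 months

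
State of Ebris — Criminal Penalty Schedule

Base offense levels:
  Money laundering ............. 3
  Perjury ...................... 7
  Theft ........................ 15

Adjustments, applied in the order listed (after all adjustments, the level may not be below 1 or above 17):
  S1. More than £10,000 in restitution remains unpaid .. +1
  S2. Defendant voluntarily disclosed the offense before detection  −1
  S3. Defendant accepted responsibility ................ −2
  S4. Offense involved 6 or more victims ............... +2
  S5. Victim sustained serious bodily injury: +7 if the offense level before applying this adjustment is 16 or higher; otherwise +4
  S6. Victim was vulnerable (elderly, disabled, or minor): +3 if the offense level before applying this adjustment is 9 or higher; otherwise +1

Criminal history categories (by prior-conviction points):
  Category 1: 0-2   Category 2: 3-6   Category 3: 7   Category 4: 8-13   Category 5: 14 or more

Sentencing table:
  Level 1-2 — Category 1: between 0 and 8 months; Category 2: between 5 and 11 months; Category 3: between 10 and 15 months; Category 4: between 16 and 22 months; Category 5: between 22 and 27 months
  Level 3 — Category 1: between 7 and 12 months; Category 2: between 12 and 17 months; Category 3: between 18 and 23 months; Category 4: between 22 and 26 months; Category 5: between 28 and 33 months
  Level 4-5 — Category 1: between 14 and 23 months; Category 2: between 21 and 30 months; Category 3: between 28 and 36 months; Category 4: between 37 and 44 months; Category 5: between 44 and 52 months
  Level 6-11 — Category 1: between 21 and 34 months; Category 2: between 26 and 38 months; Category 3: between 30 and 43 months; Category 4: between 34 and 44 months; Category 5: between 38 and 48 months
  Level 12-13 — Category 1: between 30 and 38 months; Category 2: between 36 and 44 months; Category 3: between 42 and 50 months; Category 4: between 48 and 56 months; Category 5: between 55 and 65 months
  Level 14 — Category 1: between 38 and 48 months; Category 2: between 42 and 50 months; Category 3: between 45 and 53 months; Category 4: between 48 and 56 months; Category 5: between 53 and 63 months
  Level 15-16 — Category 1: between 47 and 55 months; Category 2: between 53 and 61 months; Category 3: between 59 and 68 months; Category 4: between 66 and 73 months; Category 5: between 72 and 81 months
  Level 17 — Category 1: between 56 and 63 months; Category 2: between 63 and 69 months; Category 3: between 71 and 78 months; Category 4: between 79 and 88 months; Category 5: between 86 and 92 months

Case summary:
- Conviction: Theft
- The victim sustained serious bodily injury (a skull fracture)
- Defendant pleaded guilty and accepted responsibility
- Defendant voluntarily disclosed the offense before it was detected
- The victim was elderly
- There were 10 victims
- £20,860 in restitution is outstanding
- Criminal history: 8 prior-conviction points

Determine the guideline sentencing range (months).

Base offense level for theft: 15.
S1 applies: 15 + 1 = 16.
S2 applies: 16 − 1 = 15.
S3 applies: 15 − 2 = 13.
S4 applies: 13 + 2 = 15.
S5 applies (level before this adjustment is 15 < 16, so +4): 15 + 4 = 19.
S6 applies (level before this adjustment is 19 ≥ 9, so +3): 19 + 3 = 22.
Level 22 exceeds the maximum of 17; capped at 17.
Final offense level: 17.
Criminal history: 8 prior points → Category 4 (8-13).
Level 17 falls in the 17 band.
Grid: Level 17 × Category 4 = 79-88 months.

79-88 months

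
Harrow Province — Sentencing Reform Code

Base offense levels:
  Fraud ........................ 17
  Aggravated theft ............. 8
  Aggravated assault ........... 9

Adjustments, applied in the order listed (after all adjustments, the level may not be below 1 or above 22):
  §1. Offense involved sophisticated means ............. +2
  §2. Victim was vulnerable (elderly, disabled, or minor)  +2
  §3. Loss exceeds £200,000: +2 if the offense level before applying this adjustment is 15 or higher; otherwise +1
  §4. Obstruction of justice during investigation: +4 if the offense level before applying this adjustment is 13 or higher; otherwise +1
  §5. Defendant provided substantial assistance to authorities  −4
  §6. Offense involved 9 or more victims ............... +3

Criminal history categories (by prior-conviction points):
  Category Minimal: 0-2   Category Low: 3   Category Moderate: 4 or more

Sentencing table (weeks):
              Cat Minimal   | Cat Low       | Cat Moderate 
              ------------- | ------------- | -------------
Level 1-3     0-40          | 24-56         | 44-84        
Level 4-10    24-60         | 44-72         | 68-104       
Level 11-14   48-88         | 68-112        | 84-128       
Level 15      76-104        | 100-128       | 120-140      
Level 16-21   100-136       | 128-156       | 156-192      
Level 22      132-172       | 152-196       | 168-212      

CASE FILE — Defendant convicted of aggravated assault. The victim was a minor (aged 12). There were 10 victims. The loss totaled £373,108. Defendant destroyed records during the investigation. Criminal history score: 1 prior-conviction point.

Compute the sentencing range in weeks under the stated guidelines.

Base offense level for aggravated assault: 9.
§2 applies: 9 + 2 = 11.
§3 applies (level before this adjustment is 11 < 15, so +1): 11 + 1 = 12.
§4 applies (level before this adjustment is 12 < 13, so +1): 12 + 1 = 13.
§6 applies: 13 + 3 = 16.
Final offense level: 16.
Criminal history: 1 prior point → Category Minimal (0-2).
Level 16 falls in the 16-21 band.
Grid: Level 16-21 × Category Minimal = 100-136 weeks.

100-136 weeks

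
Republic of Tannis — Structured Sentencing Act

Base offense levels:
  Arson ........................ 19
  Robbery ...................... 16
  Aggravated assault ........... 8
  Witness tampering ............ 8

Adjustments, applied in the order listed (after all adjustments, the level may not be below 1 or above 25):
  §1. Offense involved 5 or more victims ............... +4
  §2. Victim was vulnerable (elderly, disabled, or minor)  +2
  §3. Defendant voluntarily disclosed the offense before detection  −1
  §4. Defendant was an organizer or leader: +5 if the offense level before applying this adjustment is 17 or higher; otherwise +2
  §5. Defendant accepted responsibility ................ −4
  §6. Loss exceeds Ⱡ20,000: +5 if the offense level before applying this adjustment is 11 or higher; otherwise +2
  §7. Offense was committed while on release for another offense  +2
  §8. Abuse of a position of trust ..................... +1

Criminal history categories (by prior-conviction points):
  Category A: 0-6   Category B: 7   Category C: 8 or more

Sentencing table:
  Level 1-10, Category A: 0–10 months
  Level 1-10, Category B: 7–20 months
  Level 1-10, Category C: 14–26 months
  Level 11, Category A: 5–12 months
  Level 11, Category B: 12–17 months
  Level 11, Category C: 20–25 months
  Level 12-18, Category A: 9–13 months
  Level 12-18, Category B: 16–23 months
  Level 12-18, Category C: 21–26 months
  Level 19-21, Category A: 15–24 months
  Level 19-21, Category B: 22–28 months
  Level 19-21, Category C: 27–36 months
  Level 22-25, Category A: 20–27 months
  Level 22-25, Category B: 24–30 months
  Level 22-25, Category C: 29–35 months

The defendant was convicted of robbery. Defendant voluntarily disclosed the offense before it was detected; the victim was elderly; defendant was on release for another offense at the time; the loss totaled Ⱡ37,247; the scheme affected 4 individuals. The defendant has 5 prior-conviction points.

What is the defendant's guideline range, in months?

Base offense level for robbery: 16.
§1 does not apply.
§2 applies: 16 + 2 = 18.
§3 applies: 18 − 1 = 17.
§5 does not apply.
§6 applies (level before this adjustment is 17 ≥ 11, so +5): 17 + 5 = 22.
§7 applies: 22 + 2 = 24.
§8 does not apply.
Final offense level: 24.
Criminal history: 5 prior points → Category A (0-6).
Level 24 falls in the 22-25 band.
Grid: Level 22-25 × Category A = 20-27 months.

20-27 months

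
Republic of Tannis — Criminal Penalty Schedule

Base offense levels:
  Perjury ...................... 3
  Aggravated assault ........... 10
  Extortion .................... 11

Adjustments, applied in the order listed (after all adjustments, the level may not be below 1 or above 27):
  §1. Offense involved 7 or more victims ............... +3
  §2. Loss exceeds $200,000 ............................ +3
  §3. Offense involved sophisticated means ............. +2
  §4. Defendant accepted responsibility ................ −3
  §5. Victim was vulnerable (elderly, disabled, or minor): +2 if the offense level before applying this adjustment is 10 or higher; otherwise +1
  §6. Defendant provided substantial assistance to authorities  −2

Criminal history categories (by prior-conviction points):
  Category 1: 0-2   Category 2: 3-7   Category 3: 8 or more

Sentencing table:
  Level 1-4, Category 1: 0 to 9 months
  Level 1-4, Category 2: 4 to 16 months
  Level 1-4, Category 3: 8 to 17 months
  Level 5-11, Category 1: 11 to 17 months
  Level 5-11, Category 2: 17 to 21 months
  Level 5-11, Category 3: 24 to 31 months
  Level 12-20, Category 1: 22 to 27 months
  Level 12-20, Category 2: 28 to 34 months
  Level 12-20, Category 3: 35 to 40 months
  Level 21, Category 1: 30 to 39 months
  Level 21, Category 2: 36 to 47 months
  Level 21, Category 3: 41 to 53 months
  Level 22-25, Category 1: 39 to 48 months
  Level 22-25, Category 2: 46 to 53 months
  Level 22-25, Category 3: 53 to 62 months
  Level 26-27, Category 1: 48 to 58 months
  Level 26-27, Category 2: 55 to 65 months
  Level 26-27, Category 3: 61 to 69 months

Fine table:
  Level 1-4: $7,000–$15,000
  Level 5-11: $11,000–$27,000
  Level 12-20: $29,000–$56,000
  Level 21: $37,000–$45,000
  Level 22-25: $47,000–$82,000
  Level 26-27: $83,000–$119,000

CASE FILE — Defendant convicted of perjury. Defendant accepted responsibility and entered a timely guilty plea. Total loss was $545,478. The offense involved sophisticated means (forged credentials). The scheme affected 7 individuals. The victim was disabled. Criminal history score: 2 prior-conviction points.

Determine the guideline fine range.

$11,000–$27,000

Base offense level for perjury: 3.
§1 applies: 3 + 3 = 6.
§2 applies: 6 + 3 = 9.
§3 applies: 9 + 2 = 11.
§4 applies: 11 − 3 = 8.
§5 applies (level before this adjustment is 8 < 10, so +1): 8 + 1 = 9.
§6 does not apply.
Final offense level: 9.
Level 9 falls in the 5-11 band.
Fine table: Level 5-11 → $11,000–$27,000.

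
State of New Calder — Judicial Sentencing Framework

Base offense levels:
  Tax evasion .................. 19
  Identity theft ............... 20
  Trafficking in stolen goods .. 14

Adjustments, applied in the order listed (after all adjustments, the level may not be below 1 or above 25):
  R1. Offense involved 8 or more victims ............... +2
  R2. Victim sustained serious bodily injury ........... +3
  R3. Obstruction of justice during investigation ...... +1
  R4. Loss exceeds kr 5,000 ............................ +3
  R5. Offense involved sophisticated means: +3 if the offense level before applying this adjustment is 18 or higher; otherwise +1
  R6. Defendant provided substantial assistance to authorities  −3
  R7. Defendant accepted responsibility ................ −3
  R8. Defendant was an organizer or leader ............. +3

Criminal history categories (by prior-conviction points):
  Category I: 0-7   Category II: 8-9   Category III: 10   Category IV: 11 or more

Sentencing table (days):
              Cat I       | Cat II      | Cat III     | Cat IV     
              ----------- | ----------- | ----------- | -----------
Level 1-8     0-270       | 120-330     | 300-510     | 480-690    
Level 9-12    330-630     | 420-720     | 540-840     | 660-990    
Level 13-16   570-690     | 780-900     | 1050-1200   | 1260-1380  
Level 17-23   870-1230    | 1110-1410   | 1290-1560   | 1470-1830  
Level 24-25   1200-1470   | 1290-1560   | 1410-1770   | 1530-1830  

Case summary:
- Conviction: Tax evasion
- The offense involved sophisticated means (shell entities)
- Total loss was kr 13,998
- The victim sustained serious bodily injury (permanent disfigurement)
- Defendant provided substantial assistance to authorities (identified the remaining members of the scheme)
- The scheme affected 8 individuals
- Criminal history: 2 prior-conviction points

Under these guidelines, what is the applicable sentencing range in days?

Base offense level for tax evasion: 19.
R1 applies: 19 + 2 = 21.
R2 applies: 21 + 3 = 24.
R4 applies: 24 + 3 = 27.
R5 applies (level before this adjustment is 27 ≥ 18, so +3): 27 + 3 = 30.
R6 applies: 30 − 3 = 27.
R8 does not apply.
Level 27 exceeds the maximum of 25; capped at 25.
Final offense level: 25.
Criminal history: 2 prior points → Category I (0-7).
Level 25 falls in the 24-25 band.
Grid: Level 24-25 × Category I = 1200-1470 days.

1200-1470 days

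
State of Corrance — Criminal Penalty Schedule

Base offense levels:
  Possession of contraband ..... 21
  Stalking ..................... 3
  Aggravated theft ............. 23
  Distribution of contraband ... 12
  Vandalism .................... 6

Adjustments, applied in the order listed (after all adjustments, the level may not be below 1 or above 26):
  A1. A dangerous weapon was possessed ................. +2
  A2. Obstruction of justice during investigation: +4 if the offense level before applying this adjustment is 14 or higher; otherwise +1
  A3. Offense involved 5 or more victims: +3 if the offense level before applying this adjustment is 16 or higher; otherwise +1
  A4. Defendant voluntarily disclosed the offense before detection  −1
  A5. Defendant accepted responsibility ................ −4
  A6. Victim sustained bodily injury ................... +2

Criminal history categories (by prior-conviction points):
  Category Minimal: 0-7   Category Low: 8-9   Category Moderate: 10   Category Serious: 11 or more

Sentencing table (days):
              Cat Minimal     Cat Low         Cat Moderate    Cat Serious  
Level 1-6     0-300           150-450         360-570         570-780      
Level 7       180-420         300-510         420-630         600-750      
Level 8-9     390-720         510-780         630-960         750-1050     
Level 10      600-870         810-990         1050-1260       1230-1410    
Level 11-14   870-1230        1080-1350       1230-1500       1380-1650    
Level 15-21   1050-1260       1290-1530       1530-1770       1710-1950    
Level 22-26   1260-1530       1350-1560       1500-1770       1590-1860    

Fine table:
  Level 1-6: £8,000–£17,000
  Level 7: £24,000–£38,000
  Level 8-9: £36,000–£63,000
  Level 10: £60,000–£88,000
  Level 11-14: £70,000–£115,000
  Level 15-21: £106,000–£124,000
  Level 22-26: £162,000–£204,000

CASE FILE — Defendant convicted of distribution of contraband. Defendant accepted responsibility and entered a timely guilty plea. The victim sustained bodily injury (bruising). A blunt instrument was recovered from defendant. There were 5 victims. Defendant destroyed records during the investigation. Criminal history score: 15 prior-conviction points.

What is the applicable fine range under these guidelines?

£106,000–£124,000

Base offense level for distribution of contraband: 12.
A1 applies: 12 + 2 = 14.
A2 applies (level before this adjustment is 14 ≥ 14, so +4): 14 + 4 = 18.
A3 applies (level before this adjustment is 18 ≥ 16, so +3): 18 + 3 = 21.
A4 does not apply.
A5 applies: 21 − 4 = 17.
A6 applies: 17 + 2 = 19.
Final offense level: 19.
Level 19 falls in the 15-21 band.
Fine table: Level 15-21 → £106,000–£124,000.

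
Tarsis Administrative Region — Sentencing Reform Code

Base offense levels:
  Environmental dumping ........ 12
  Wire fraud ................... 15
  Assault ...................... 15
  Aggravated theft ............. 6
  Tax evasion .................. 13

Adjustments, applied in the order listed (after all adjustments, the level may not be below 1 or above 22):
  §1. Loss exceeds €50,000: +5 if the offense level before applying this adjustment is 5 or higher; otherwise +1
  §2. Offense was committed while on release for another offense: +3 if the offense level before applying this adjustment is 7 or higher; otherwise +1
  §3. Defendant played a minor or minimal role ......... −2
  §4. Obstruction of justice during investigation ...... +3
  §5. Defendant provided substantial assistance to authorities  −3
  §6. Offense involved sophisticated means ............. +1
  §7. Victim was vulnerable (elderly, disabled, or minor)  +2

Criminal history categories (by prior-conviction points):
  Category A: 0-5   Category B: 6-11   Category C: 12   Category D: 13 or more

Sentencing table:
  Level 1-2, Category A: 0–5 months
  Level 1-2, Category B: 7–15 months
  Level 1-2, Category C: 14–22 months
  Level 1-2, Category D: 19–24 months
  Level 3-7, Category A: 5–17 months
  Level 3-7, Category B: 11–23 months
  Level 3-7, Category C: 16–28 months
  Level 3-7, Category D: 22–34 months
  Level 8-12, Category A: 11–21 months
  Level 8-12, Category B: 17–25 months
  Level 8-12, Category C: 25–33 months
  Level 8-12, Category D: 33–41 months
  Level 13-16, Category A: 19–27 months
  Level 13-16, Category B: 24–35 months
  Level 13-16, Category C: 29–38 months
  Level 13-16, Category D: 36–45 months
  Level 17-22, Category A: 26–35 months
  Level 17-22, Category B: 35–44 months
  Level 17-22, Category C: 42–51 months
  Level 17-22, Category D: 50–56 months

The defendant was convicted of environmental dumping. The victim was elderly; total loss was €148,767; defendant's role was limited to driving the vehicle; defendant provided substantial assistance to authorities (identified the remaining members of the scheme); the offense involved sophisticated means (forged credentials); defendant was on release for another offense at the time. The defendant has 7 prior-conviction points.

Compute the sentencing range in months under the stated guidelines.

35-44 months

Base offense level for environmental dumping: 12.
§1 applies (level before this adjustment is 12 ≥ 5, so +5): 12 + 5 = 17.
§2 applies (level before this adjustment is 17 ≥ 7, so +3): 17 + 3 = 20.
§3 applies: 20 − 2 = 18.
§4 does not apply.
§5 applies: 18 − 3 = 15.
§6 applies: 15 + 1 = 16.
§7 applies: 16 + 2 = 18.
Final offense level: 18.
Criminal history: 7 prior points → Category B (6-11).
Level 18 falls in the 17-22 band.
Grid: Level 17-22 × Category B = 35-44 months.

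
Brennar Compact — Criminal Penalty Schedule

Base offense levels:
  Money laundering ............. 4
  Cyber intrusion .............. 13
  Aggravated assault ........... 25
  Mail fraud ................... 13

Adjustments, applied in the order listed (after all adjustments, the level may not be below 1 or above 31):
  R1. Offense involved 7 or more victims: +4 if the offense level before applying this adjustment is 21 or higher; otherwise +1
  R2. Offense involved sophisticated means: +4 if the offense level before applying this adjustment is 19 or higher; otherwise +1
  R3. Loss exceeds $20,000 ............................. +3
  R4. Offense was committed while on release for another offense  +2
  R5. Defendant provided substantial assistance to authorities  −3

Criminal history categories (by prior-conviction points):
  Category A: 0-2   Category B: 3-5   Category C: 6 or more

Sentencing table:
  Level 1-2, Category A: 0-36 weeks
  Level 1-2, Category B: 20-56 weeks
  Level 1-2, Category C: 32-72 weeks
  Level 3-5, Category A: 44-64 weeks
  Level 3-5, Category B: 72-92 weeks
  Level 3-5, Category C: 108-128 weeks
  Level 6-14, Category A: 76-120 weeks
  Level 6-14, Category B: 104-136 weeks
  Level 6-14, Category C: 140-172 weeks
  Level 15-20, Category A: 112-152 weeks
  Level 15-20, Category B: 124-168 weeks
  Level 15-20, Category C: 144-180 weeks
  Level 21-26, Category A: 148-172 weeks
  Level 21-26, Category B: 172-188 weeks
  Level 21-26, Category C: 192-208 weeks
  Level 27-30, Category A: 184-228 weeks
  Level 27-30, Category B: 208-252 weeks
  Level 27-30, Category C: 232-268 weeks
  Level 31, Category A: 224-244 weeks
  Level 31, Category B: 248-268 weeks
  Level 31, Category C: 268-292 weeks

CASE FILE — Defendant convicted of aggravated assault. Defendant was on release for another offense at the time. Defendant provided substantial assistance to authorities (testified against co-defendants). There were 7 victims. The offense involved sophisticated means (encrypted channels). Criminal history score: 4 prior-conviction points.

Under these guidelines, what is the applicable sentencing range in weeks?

Base offense level for aggravated assault: 25.
R1 applies (level before this adjustment is 25 ≥ 21, so +4): 25 + 4 = 29.
R2 applies (level before this adjustment is 29 ≥ 19, so +4): 29 + 4 = 33.
R3 does not apply.
R4 applies: 33 + 2 = 35.
R5 applies: 35 − 3 = 32.
Level 32 exceeds the maximum of 31; capped at 31.
Final offense level: 31.
Criminal history: 4 prior points → Category B (3-5).
Level 31 falls in the 31 band.
Grid: Level 31 × Category B = 248-268 weeks.

248-268 weeks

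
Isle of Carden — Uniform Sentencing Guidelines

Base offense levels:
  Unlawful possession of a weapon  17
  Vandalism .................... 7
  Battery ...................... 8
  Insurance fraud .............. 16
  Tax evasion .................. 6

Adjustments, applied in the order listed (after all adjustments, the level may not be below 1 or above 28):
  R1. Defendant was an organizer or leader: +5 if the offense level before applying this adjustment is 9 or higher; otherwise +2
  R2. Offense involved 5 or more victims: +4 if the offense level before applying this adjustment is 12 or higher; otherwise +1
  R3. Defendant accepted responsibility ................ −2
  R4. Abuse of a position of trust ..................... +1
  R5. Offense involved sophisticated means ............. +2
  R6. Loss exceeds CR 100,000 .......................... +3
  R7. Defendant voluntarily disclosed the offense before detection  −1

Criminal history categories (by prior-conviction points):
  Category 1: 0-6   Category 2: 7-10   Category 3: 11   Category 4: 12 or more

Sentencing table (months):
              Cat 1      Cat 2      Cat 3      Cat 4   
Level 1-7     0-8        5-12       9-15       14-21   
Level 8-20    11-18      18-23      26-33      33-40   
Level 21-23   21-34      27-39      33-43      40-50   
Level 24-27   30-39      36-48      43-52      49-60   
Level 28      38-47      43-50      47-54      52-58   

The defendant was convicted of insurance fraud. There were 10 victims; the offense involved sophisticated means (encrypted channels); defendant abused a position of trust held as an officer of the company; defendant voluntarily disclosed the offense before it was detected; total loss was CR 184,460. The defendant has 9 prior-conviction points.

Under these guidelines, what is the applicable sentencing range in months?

Base offense level for insurance fraud: 16.
R1 does not apply.
R2 applies (level before this adjustment is 16 ≥ 12, so +4): 16 + 4 = 20.
R4 applies: 20 + 1 = 21.
R5 applies: 21 + 2 = 23.
R6 applies: 23 + 3 = 26.
R7 applies: 26 − 1 = 25.
Final offense level: 25.
Criminal history: 9 prior points → Category 2 (7-10).
Level 25 falls in the 24-27 band.
Grid: Level 24-27 × Category 2 = 36-48 months.

36-48 months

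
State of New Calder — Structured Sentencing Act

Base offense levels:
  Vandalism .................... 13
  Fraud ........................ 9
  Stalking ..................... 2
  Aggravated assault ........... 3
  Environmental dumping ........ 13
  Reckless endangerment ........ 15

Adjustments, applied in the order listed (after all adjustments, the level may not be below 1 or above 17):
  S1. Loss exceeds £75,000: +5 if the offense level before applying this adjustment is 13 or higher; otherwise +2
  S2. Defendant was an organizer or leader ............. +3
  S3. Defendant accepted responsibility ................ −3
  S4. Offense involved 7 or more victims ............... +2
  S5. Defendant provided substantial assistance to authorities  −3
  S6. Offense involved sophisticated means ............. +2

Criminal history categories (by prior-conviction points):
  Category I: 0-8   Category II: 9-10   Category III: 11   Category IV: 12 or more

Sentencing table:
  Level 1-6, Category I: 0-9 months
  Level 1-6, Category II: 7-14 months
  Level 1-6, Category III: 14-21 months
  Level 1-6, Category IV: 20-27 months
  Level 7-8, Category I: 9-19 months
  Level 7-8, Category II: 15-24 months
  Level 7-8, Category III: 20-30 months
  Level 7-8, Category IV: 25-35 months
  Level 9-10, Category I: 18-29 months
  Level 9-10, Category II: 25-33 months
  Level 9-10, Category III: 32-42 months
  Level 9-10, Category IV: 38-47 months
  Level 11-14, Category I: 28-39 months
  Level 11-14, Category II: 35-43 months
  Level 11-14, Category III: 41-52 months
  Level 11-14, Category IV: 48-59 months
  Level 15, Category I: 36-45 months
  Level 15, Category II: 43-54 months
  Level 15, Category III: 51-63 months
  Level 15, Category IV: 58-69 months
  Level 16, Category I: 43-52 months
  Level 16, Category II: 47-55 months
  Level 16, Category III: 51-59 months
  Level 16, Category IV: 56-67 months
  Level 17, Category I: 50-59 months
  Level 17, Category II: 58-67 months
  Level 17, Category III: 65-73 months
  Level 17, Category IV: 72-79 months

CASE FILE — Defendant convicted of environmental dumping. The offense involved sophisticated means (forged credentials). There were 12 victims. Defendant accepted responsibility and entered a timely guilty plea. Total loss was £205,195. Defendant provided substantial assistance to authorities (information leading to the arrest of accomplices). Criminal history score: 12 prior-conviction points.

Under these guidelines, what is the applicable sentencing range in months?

Base offense level for environmental dumping: 13.
S1 applies (level before this adjustment is 13 ≥ 13, so +5): 13 + 5 = 18.
S3 applies: 18 − 3 = 15.
S4 applies: 15 + 2 = 17.
S5 applies: 17 − 3 = 14.
S6 applies: 14 + 2 = 16.
Final offense level: 16.
Criminal history: 12 prior points → Category IV (12+).
Level 16 falls in the 16 band.
Grid: Level 16 × Category IV = 56-67 months.

56-67 months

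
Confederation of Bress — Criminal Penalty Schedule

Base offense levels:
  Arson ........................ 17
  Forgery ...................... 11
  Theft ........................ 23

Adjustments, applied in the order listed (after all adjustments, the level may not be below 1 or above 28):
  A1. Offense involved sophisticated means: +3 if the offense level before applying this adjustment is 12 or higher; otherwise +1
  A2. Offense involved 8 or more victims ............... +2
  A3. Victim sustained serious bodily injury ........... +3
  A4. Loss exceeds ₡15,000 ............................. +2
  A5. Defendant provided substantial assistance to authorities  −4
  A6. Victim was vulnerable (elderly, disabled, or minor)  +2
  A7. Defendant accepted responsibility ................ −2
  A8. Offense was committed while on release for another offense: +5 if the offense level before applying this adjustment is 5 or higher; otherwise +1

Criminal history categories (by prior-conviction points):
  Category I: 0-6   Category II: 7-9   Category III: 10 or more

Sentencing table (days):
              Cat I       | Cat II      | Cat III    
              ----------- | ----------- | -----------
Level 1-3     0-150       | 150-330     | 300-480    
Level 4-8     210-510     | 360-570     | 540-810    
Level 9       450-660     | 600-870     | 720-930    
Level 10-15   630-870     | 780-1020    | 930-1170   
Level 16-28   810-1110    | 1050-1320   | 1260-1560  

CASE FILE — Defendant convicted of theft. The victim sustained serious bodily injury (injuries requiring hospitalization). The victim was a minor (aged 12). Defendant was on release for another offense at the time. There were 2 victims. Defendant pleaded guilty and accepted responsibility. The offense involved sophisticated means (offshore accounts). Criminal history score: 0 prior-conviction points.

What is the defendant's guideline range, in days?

810-1110 days

Base offense level for theft: 23.
A1 applies (level before this adjustment is 23 ≥ 12, so +3): 23 + 3 = 26.
A3 applies: 26 + 3 = 29.
A4 does not apply.
A6 applies: 29 + 2 = 31.
A7 applies: 31 − 2 = 29.
A8 applies (level before this adjustment is 29 ≥ 5, so +5): 29 + 5 = 34.
Level 34 exceeds the maximum of 28; capped at 28.
Final offense level: 28.
Criminal history: 0 prior points → Category I (0-6).
Level 28 falls in the 16-28 band.
Grid: Level 16-28 × Category I = 810-1110 days.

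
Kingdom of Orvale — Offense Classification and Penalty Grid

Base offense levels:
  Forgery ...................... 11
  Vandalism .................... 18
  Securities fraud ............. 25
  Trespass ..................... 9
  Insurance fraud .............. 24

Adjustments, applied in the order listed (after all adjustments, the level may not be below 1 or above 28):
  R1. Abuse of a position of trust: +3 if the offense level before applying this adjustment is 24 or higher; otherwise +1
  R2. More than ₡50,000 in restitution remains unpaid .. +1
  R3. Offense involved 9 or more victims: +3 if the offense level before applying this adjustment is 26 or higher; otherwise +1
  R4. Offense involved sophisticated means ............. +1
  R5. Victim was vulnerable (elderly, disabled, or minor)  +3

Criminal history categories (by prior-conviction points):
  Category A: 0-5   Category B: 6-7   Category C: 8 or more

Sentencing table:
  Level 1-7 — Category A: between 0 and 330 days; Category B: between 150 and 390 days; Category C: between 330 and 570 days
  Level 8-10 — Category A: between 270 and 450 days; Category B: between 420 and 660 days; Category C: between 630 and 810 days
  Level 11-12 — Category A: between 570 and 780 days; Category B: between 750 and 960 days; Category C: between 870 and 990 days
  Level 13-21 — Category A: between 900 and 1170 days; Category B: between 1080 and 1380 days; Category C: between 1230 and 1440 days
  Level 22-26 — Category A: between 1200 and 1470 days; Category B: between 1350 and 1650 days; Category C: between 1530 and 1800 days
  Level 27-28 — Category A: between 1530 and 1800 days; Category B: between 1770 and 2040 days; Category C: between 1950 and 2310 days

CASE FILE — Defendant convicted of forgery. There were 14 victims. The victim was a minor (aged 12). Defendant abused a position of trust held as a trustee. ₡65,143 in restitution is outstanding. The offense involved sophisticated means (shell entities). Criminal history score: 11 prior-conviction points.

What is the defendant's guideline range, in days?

Base offense level for forgery: 11.
R1 applies (level before this adjustment is 11 < 24, so +1): 11 + 1 = 12.
R2 applies: 12 + 1 = 13.
R3 applies (level before this adjustment is 13 < 26, so +1): 13 + 1 = 14.
R4 applies: 14 + 1 = 15.
R5 applies: 15 + 3 = 18.
Final offense level: 18.
Criminal history: 11 prior points → Category C (8+).
Level 18 falls in the 13-21 band.
Grid: Level 13-21 × Category C = 1230-1440 days.

1230-1440 days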